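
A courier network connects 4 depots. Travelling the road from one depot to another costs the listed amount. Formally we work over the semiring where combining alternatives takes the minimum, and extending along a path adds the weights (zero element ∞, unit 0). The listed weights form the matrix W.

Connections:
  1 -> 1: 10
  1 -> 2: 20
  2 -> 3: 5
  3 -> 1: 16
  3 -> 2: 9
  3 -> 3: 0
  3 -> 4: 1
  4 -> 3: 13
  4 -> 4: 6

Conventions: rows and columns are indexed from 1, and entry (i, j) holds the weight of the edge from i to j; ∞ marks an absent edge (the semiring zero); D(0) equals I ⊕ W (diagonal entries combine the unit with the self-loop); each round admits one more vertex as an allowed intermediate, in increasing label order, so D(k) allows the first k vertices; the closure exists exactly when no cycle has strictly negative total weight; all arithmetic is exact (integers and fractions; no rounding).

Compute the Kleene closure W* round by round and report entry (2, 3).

D(0):
  [0, 20, ∞, ∞]
  [∞, 0, 5, ∞]
  [16, 9, 0, 1]
  [∞, ∞, 13, 0]
D(1):
  [0, 20, ∞, ∞]
  [∞, 0, 5, ∞]
  [16, 9, 0, 1]
  [∞, ∞, 13, 0]
D(2):
  [0, 20, 25, ∞]
  [∞, 0, 5, ∞]
  [16, 9, 0, 1]
  [∞, ∞, 13, 0]
D(3):
  [0, 20, 25, 26]
  [21, 0, 5, 6]
  [16, 9, 0, 1]
  [29, 22, 13, 0]
D(4):
  [0, 20, 25, 26]
  [21, 0, 5, 6]
  [16, 9, 0, 1]
  [29, 22, 13, 0]
Answer: W*[2][3] = 5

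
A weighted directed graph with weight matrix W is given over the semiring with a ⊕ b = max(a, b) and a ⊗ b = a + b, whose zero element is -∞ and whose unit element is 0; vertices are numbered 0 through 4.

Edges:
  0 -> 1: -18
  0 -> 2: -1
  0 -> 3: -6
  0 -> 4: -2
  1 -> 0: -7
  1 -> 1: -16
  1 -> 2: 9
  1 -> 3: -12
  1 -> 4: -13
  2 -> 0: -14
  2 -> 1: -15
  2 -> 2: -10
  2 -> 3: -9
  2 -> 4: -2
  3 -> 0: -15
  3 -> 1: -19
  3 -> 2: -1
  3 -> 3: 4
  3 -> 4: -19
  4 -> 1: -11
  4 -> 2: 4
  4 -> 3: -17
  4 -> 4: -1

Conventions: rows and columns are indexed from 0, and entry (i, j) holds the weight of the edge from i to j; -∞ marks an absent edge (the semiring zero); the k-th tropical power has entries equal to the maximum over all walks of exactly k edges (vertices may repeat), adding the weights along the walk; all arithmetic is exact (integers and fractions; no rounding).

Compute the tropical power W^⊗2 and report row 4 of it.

W^⊗2:
  [-15, -13, 2, -2, -3]
  [-5, -6, -1, 0, 7]
  [-22, -13, 2, -5, -3]
  [-11, -15, 3, 8, -3]
  [-10, -11, 3, -5, 2]
Answer: row 4 of W^⊗2 = [-10, -11, 3, -5, 2]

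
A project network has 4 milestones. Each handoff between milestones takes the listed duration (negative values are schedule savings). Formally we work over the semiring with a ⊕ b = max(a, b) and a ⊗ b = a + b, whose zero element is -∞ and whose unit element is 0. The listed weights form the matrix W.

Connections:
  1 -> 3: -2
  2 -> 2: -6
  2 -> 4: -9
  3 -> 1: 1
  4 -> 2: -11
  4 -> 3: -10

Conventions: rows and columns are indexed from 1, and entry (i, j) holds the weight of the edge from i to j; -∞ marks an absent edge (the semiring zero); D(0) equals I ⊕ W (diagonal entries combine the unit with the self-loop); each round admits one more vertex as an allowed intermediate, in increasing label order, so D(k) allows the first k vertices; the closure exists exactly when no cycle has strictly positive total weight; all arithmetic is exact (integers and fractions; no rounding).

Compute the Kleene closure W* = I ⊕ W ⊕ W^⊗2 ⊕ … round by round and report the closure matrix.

D(0):
  [0, -∞, -2, -∞]
  [-∞, 0, -∞, -9]
  [1, -∞, 0, -∞]
  [-∞, -11, -10, 0]
D(1):
  [0, -∞, -2, -∞]
  [-∞, 0, -∞, -9]
  [1, -∞, 0, -∞]
  [-∞, -11, -10, 0]
D(2):
  [0, -∞, -2, -∞]
  [-∞, 0, -∞, -9]
  [1, -∞, 0, -∞]
  [-∞, -11, -10, 0]
D(3):
  [0, -∞, -2, -∞]
  [-∞, 0, -∞, -9]
  [1, -∞, 0, -∞]
  [-9, -11, -10, 0]
D(4):
  [0, -∞, -2, -∞]
  [-18, 0, -19, -9]
  [1, -∞, 0, -∞]
  [-9, -11, -10, 0]
Answer: W* = [[0, -∞, -2, -∞], [-18, 0, -19, -9], [1, -∞, 0, -∞], [-9, -11, -10, 0]]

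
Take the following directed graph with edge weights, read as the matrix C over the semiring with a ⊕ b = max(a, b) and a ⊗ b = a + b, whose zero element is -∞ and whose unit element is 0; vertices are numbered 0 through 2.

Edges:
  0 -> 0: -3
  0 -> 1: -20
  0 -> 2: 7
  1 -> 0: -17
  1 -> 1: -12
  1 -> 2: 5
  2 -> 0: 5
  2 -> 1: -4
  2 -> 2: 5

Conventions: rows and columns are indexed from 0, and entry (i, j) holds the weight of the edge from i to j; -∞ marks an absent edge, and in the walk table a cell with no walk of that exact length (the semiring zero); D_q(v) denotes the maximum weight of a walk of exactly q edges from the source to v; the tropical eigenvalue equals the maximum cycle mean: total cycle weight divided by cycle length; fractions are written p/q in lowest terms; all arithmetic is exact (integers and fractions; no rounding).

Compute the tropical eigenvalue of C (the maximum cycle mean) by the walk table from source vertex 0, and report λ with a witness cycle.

q=0: [0, -∞, -∞]
q=1: [-3, -20, 7]
q=2: [12, 3, 12]
q=3: [17, 8, 19]
Optimal cycle mean attained by: cycle 0->2->0, total 7 + 5, length 2.
Answer: λ = 6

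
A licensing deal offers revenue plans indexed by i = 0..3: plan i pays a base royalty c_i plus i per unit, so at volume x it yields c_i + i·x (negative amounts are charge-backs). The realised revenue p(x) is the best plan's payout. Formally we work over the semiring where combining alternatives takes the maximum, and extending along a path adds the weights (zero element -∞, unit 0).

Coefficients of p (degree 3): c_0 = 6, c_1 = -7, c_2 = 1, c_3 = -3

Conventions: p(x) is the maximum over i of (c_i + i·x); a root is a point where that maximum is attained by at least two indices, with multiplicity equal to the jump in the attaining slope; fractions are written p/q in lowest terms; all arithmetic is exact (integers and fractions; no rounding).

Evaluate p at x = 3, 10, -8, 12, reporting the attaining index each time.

p(3) = max(6+0·3=6, -7+1·3=-4, 1+2·3=7, -3+3·3=6) = 7 (attained by i=2)
p(10) = max(6+0·10=6, -7+1·10=3, 1+2·10=21, -3+3·10=27) = 27 (attained by i=3)
p(-8) = max(6+0·(-8)=6, -7+1·(-8)=-15, 1+2·(-8)=-15, -3+3·(-8)=-27) = 6 (attained by i=0)
p(12) = max(6+0·12=6, -7+1·12=5, 1+2·12=25, -3+3·12=33) = 33 (attained by i=3)
Answer: p(3) = 7; p(10) = 27; p(-8) = 6; p(12) = 33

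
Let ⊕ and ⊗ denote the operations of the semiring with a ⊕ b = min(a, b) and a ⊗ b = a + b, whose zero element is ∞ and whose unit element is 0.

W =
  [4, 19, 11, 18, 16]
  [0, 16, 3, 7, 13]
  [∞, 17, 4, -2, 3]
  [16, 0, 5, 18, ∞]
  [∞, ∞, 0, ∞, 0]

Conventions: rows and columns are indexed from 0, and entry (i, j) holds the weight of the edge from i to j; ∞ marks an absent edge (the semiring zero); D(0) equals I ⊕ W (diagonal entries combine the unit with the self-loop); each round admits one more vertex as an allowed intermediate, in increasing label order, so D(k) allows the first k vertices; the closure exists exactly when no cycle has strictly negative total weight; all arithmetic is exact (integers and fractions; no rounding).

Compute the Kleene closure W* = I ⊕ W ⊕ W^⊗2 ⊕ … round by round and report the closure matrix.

D(0):
  [0, 19, 11, 18, 16]
  [0, 0, 3, 7, 13]
  [∞, 17, 0, -2, 3]
  [16, 0, 5, 0, ∞]
  [∞, ∞, 0, ∞, 0]
D(1):
  [0, 19, 11, 18, 16]
  [0, 0, 3, 7, 13]
  [∞, 17, 0, -2, 3]
  [16, 0, 5, 0, 32]
  [∞, ∞, 0, ∞, 0]
D(2):
  [0, 19, 11, 18, 16]
  [0, 0, 3, 7, 13]
  [17, 17, 0, -2, 3]
  [0, 0, 3, 0, 13]
  [∞, ∞, 0, ∞, 0]
D(3):
  [0, 19, 11, 9, 14]
  [0, 0, 3, 1, 6]
  [17, 17, 0, -2, 3]
  [0, 0, 3, 0, 6]
  [17, 17, 0, -2, 0]
D(4):
  [0, 9, 11, 9, 14]
  [0, 0, 3, 1, 6]
  [-2, -2, 0, -2, 3]
  [0, 0, 3, 0, 6]
  [-2, -2, 0, -2, 0]
D(5):
  [0, 9, 11, 9, 14]
  [0, 0, 3, 1, 6]
  [-2, -2, 0, -2, 3]
  [0, 0, 3, 0, 6]
  [-2, -2, 0, -2, 0]
Answer: W* = [[0, 9, 11, 9, 14], [0, 0, 3, 1, 6], [-2, -2, 0, -2, 3], [0, 0, 3, 0, 6], [-2, -2, 0, -2, 0]]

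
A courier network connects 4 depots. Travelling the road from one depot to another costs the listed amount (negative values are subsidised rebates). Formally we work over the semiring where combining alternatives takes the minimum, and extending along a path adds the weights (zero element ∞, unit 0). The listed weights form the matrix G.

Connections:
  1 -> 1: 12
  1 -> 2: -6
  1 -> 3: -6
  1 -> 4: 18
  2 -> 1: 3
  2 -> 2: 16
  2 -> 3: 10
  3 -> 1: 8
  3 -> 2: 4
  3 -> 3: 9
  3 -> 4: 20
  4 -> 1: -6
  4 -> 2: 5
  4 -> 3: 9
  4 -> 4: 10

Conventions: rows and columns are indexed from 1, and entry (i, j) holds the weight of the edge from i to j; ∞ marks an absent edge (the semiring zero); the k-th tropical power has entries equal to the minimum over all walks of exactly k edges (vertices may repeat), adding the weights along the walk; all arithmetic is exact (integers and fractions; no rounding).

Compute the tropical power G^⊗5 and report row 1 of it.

G^⊗2:
  [-3, -2, 3, 14]
  [15, -3, -3, 21]
  [7, 2, 2, 26]
  [4, -12, -12, 12]
G^⊗3:
  [1, -9, -9, 15]
  [0, 1, 6, 17]
  [5, 1, 1, 22]
  [-9, -8, -3, 8]
G^⊗4:
  [-6, -5, -5, 11]
  [4, -6, -6, 18]
  [4, -1, -1, 21]
  [-5, -15, -15, 9]
G^⊗5:
  [-2, -12, -12, 12]
  [-3, -2, -2, 14]
  [2, -2, -2, 19]
  [-12, -11, -11, 5]
Answer: row 1 of G^⊗5 = [-2, -12, -12, 12]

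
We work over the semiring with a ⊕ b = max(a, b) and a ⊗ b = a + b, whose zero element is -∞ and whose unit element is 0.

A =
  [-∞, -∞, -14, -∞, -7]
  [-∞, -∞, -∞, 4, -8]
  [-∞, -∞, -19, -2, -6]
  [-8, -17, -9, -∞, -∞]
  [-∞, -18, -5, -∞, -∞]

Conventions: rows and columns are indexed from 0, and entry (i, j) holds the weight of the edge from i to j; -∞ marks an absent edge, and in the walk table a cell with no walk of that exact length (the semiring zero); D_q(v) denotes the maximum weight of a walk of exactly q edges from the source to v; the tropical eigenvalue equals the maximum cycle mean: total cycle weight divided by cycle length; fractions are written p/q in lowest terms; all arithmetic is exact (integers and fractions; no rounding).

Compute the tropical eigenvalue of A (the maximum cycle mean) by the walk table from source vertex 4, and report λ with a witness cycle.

q=0: [-∞, -∞, -∞, -∞, 0]
q=1: [-∞, -18, -5, -∞, -∞]
q=2: [-∞, -∞, -24, -7, -11]
q=3: [-15, -24, -16, -26, -30]
q=4: [-34, -43, -29, -18, -22]
q=5: [-26, -35, -27, -31, -35]
Optimal cycle mean attained by: cycle 0->4->2->3->0, total (-7) + (-5) + (-2) + (-8), length 4.
Answer: λ = -11/2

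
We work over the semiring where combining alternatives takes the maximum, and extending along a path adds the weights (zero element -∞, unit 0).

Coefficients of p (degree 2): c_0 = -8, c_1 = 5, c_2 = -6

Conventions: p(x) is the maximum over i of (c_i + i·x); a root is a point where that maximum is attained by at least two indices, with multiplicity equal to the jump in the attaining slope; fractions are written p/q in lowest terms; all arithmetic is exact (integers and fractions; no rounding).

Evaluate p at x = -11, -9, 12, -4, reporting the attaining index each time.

p(-11) = max(-8+0·(-11)=-8, 5+1·(-11)=-6, -6+2·(-11)=-28) = -6 (attained by i=1)
p(-9) = max(-8+0·(-9)=-8, 5+1·(-9)=-4, -6+2·(-9)=-24) = -4 (attained by i=1)
p(12) = max(-8+0·12=-8, 5+1·12=17, -6+2·12=18) = 18 (attained by i=2)
p(-4) = max(-8+0·(-4)=-8, 5+1·(-4)=1, -6+2·(-4)=-14) = 1 (attained by i=1)
Answer: p(-11) = -6; p(-9) = -4; p(12) = 18; p(-4) = 1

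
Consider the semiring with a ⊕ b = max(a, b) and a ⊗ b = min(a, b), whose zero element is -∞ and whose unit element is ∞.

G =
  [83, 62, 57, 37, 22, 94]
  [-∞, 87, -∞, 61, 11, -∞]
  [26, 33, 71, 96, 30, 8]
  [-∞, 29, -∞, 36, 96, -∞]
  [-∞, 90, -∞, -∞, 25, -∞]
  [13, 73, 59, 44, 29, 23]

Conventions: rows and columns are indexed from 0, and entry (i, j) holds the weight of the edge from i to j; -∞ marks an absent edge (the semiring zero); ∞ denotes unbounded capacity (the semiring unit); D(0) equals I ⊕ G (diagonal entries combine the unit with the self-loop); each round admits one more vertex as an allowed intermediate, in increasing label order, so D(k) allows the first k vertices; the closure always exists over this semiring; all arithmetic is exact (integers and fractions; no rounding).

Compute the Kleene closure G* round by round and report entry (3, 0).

D(0):
  [∞, 62, 57, 37, 22, 94]
  [-∞, ∞, -∞, 61, 11, -∞]
  [26, 33, ∞, 96, 30, 8]
  [-∞, 29, -∞, ∞, 96, -∞]
  [-∞, 90, -∞, -∞, ∞, -∞]
  [13, 73, 59, 44, 29, ∞]
D(1):
  [∞, 62, 57, 37, 22, 94]
  [-∞, ∞, -∞, 61, 11, -∞]
  [26, 33, ∞, 96, 30, 26]
  [-∞, 29, -∞, ∞, 96, -∞]
  [-∞, 90, -∞, -∞, ∞, -∞]
  [13, 73, 59, 44, 29, ∞]
D(2):
  [∞, 62, 57, 61, 22, 94]
  [-∞, ∞, -∞, 61, 11, -∞]
  [26, 33, ∞, 96, 30, 26]
  [-∞, 29, -∞, ∞, 96, -∞]
  [-∞, 90, -∞, 61, ∞, -∞]
  [13, 73, 59, 61, 29, ∞]
D(3):
  [∞, 62, 57, 61, 30, 94]
  [-∞, ∞, -∞, 61, 11, -∞]
  [26, 33, ∞, 96, 30, 26]
  [-∞, 29, -∞, ∞, 96, -∞]
  [-∞, 90, -∞, 61, ∞, -∞]
  [26, 73, 59, 61, 30, ∞]
D(4):
  [∞, 62, 57, 61, 61, 94]
  [-∞, ∞, -∞, 61, 61, -∞]
  [26, 33, ∞, 96, 96, 26]
  [-∞, 29, -∞, ∞, 96, -∞]
  [-∞, 90, -∞, 61, ∞, -∞]
  [26, 73, 59, 61, 61, ∞]
D(5):
  [∞, 62, 57, 61, 61, 94]
  [-∞, ∞, -∞, 61, 61, -∞]
  [26, 90, ∞, 96, 96, 26]
  [-∞, 90, -∞, ∞, 96, -∞]
  [-∞, 90, -∞, 61, ∞, -∞]
  [26, 73, 59, 61, 61, ∞]
D(6):
  [∞, 73, 59, 61, 61, 94]
  [-∞, ∞, -∞, 61, 61, -∞]
  [26, 90, ∞, 96, 96, 26]
  [-∞, 90, -∞, ∞, 96, -∞]
  [-∞, 90, -∞, 61, ∞, -∞]
  [26, 73, 59, 61, 61, ∞]
Answer: G*[3][0] = -∞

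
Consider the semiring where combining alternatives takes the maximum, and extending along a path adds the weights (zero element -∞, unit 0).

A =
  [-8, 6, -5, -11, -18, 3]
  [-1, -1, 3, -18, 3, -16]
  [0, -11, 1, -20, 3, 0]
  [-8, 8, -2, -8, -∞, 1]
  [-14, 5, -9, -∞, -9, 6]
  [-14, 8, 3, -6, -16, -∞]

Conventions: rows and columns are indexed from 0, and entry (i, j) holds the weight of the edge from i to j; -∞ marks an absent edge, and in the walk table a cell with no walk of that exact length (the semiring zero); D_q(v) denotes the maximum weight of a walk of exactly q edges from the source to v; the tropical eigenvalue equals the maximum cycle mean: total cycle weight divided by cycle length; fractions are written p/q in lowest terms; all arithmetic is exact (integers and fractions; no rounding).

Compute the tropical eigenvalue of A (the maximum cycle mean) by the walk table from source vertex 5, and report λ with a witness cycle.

q=0: [-∞, -∞, -∞, -∞, -∞, 0]
q=1: [-14, 8, 3, -6, -16, -∞]
q=2: [7, 7, 11, -10, 11, 3]
q=3: [11, 16, 12, -3, 14, 17]
q=4: [15, 25, 20, 11, 19, 20]
q=5: [24, 28, 28, 14, 28, 25]
q=6: [28, 33, 31, 19, 31, 34]
Optimal cycle mean attained by: cycle 1->4->5->1, total 3 + 6 + 8, length 3.
Answer: λ = 17/3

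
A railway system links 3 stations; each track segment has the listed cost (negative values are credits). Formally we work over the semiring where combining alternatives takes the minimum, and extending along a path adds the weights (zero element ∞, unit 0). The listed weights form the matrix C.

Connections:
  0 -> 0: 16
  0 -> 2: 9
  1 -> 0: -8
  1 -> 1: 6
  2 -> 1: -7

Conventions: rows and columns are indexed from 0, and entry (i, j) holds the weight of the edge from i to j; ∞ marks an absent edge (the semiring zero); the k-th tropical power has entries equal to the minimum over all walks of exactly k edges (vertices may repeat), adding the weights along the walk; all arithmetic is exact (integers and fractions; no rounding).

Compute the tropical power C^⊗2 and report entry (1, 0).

C^⊗2:
  [32, 2, 25]
  [-2, 12, 1]
  [-15, -1, ∞]
Key observation: the optimum is the walk 1->1->0, with weight 6 + (-8) = -2.
Optimal value attained by: walk 1->1->0.
Answer: (C^⊗2)[1][0] = -2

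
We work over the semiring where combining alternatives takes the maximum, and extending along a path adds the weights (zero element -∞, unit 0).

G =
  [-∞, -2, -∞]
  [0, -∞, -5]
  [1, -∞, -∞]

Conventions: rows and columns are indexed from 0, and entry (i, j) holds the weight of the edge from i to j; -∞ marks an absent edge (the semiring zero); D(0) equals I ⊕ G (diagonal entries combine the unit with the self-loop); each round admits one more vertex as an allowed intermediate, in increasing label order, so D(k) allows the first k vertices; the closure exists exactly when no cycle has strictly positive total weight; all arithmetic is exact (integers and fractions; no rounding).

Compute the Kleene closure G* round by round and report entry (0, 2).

D(0):
  [0, -2, -∞]
  [0, 0, -5]
  [1, -∞, 0]
D(1):
  [0, -2, -∞]
  [0, 0, -5]
  [1, -1, 0]
D(2):
  [0, -2, -7]
  [0, 0, -5]
  [1, -1, 0]
D(3):
  [0, -2, -7]
  [0, 0, -5]
  [1, -1, 0]
Answer: G*[0][2] = -7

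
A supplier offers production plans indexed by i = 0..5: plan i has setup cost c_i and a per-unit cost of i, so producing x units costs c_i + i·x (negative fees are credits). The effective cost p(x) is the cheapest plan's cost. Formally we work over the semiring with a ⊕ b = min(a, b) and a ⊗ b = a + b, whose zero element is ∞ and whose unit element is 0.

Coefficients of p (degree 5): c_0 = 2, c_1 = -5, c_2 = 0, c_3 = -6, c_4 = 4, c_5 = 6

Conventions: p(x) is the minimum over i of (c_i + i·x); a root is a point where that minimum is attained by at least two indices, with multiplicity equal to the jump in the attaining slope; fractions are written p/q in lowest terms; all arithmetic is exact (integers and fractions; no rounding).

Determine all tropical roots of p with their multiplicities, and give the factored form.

hull edge (i=0, c=2) to (i=1, c=-5): slope -7, span 1
hull edge (i=1, c=-5) to (i=3, c=-6): slope -1/2, span 2
hull edge (i=3, c=-6) to (i=5, c=6): slope 6, span 2
Factored form: p(x) = 6 ⊗ (x ⊕ (-6)) ⊗ (x ⊕ (-6)) ⊗ (x ⊕ 1/2) ⊗ (x ⊕ 1/2) ⊗ (x ⊕ 7)
Answer: roots = -6 (mult 2), 1/2 (mult 2), 7 (mult 1)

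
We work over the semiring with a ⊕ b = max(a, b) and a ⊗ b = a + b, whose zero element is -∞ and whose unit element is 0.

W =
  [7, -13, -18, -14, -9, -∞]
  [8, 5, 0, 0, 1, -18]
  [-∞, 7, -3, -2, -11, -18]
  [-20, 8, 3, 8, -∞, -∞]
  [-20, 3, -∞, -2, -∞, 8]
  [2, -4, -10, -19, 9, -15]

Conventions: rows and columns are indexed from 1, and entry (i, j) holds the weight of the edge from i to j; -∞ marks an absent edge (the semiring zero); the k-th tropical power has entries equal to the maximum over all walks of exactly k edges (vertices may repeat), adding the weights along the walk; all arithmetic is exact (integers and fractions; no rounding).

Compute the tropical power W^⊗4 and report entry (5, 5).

W^⊗2:
  [14, -6, -11, -6, -2, -1]
  [15, 10, 5, 8, 6, 9]
  [15, 12, 7, 7, 8, -3]
  [16, 16, 11, 16, 9, -10]
  [11, 8, 3, 6, 17, -7]
  [9, 12, -4, 7, -3, 17]
W^⊗3:
  [21, 2, -3, 2, 8, 6]
  [22, 16, 11, 16, 18, 14]
  [22, 17, 12, 15, 13, 16]
  [24, 24, 19, 24, 17, 17]
  [18, 20, 9, 15, 9, 25]
  [20, 17, 12, 15, 26, 5]
W^⊗4:
  [28, 11, 5, 10, 15, 16]
  [29, 24, 19, 24, 23, 26]
  [29, 23, 18, 23, 25, 21]
  [32, 32, 27, 32, 26, 25]
  [28, 25, 20, 23, 34, 17]
  [27, 29, 18, 24, 18, 34]
Key observation: the optimum is the walk 5->6->5->6->5, with weight 8 + 9 + 8 + 9 = 34.
Optimal value attained by: walk 5->6->5->6->5.
Answer: (W^⊗4)[5][5] = 34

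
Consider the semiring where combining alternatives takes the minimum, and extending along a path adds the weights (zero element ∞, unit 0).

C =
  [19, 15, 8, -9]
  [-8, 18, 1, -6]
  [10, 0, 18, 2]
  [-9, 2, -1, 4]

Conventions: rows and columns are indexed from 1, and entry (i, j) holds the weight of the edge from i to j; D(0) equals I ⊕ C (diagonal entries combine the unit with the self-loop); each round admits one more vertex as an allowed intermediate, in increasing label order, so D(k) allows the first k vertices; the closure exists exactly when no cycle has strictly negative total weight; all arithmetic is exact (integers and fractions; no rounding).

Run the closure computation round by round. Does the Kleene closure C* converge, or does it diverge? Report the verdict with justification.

D(0):
  [0, 15, 8, -9]
  [-8, 0, 1, -6]
  [10, 0, 0, 2]
  [-9, 2, -1, 0]
Detection: at round 1, diagonal entry (4, 4) turns strictly negative.
Key observation: the cycle 4->1->4 has total weight (-9) + (-9), which is strictly negative.
Answer: DIVERGES — negative cycle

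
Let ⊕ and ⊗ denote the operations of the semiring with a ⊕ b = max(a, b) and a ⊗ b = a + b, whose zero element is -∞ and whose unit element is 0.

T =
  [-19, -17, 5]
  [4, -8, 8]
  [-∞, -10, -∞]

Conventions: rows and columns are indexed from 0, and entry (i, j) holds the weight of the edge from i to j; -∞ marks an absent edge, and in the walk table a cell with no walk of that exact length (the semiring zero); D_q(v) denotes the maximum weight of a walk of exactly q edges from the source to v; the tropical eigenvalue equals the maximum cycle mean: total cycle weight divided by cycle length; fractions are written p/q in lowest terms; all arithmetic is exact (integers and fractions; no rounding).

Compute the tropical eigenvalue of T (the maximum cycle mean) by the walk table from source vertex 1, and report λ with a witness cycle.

q=0: [-∞, 0, -∞]
q=1: [4, -8, 8]
q=2: [-4, -2, 9]
q=3: [2, -1, 6]
Optimal cycle mean attained by: cycle 0->2->1->0, total 5 + (-10) + 4, length 3.
Answer: λ = -1/3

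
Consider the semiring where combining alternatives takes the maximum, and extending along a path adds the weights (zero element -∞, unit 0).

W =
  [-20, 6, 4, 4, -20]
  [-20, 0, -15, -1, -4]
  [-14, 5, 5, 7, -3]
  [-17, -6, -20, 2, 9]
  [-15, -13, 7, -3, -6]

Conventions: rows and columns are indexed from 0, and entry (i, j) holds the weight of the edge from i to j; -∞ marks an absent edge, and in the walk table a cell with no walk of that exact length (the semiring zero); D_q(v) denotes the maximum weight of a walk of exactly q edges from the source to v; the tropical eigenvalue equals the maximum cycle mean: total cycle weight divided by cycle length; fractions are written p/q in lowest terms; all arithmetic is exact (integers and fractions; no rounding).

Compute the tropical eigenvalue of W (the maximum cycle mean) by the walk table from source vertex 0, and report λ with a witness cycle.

q=0: [0, -∞, -∞, -∞, -∞]
q=1: [-20, 6, 4, 4, -20]
q=2: [-10, 9, 9, 11, 13]
q=3: [-2, 14, 20, 16, 20]
q=4: [6, 25, 27, 27, 25]
q=5: [13, 32, 32, 34, 36]
Optimal cycle mean attained by: cycle 2->3->4->2, total 7 + 9 + 7, length 3.
Answer: λ = 23/3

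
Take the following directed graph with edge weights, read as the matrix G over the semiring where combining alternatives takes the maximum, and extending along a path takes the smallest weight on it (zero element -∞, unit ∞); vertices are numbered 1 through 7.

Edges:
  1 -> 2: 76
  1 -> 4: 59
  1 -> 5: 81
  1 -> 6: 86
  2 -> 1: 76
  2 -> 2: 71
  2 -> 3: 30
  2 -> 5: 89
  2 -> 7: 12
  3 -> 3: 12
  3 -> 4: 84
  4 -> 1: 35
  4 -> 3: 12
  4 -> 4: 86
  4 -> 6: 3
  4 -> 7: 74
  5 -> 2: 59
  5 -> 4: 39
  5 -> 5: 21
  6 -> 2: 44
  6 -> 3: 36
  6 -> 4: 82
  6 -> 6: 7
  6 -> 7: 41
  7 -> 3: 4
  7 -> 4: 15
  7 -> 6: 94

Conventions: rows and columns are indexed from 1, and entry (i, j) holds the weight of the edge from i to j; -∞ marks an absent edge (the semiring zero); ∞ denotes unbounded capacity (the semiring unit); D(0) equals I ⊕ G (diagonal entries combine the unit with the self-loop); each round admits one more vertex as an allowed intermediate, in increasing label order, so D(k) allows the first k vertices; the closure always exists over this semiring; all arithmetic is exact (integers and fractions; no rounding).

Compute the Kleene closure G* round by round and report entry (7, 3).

D(0):
  [∞, 76, -∞, 59, 81, 86, -∞]
  [76, ∞, 30, -∞, 89, -∞, 12]
  [-∞, -∞, ∞, 84, -∞, -∞, -∞]
  [35, -∞, 12, ∞, -∞, 3, 74]
  [-∞, 59, -∞, 39, ∞, -∞, -∞]
  [-∞, 44, 36, 82, -∞, ∞, 41]
  [-∞, -∞, 4, 15, -∞, 94, ∞]
D(1):
  [∞, 76, -∞, 59, 81, 86, -∞]
  [76, ∞, 30, 59, 89, 76, 12]
  [-∞, -∞, ∞, 84, -∞, -∞, -∞]
  [35, 35, 12, ∞, 35, 35, 74]
  [-∞, 59, -∞, 39, ∞, -∞, -∞]
  [-∞, 44, 36, 82, -∞, ∞, 41]
  [-∞, -∞, 4, 15, -∞, 94, ∞]
D(2):
  [∞, 76, 30, 59, 81, 86, 12]
  [76, ∞, 30, 59, 89, 76, 12]
  [-∞, -∞, ∞, 84, -∞, -∞, -∞]
  [35, 35, 30, ∞, 35, 35, 74]
  [59, 59, 30, 59, ∞, 59, 12]
  [44, 44, 36, 82, 44, ∞, 41]
  [-∞, -∞, 4, 15, -∞, 94, ∞]
D(3):
  [∞, 76, 30, 59, 81, 86, 12]
  [76, ∞, 30, 59, 89, 76, 12]
  [-∞, -∞, ∞, 84, -∞, -∞, -∞]
  [35, 35, 30, ∞, 35, 35, 74]
  [59, 59, 30, 59, ∞, 59, 12]
  [44, 44, 36, 82, 44, ∞, 41]
  [-∞, -∞, 4, 15, -∞, 94, ∞]
D(4):
  [∞, 76, 30, 59, 81, 86, 59]
  [76, ∞, 30, 59, 89, 76, 59]
  [35, 35, ∞, 84, 35, 35, 74]
  [35, 35, 30, ∞, 35, 35, 74]
  [59, 59, 30, 59, ∞, 59, 59]
  [44, 44, 36, 82, 44, ∞, 74]
  [15, 15, 15, 15, 15, 94, ∞]
D(5):
  [∞, 76, 30, 59, 81, 86, 59]
  [76, ∞, 30, 59, 89, 76, 59]
  [35, 35, ∞, 84, 35, 35, 74]
  [35, 35, 30, ∞, 35, 35, 74]
  [59, 59, 30, 59, ∞, 59, 59]
  [44, 44, 36, 82, 44, ∞, 74]
  [15, 15, 15, 15, 15, 94, ∞]
D(6):
  [∞, 76, 36, 82, 81, 86, 74]
  [76, ∞, 36, 76, 89, 76, 74]
  [35, 35, ∞, 84, 35, 35, 74]
  [35, 35, 35, ∞, 35, 35, 74]
  [59, 59, 36, 59, ∞, 59, 59]
  [44, 44, 36, 82, 44, ∞, 74]
  [44, 44, 36, 82, 44, 94, ∞]
D(7):
  [∞, 76, 36, 82, 81, 86, 74]
  [76, ∞, 36, 76, 89, 76, 74]
  [44, 44, ∞, 84, 44, 74, 74]
  [44, 44, 36, ∞, 44, 74, 74]
  [59, 59, 36, 59, ∞, 59, 59]
  [44, 44, 36, 82, 44, ∞, 74]
  [44, 44, 36, 82, 44, 94, ∞]
Answer: G*[7][3] = 36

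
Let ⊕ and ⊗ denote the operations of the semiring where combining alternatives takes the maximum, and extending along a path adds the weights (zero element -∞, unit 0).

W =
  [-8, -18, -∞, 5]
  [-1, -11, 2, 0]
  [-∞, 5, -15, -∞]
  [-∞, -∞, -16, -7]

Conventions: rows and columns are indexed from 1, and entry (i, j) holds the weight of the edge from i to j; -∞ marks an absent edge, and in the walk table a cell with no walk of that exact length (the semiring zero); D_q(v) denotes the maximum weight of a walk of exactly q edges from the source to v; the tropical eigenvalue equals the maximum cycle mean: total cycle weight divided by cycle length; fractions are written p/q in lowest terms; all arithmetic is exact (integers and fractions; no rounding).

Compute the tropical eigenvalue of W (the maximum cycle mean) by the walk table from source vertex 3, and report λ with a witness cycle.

q=0: [-∞, -∞, 0, -∞]
q=1: [-∞, 5, -15, -∞]
q=2: [4, -6, 7, 5]
q=3: [-4, 12, -4, 9]
q=4: [11, 1, 14, 12]
Optimal cycle mean attained by: cycle 2->3->2, total 2 + 5, length 2.
Answer: λ = 7/2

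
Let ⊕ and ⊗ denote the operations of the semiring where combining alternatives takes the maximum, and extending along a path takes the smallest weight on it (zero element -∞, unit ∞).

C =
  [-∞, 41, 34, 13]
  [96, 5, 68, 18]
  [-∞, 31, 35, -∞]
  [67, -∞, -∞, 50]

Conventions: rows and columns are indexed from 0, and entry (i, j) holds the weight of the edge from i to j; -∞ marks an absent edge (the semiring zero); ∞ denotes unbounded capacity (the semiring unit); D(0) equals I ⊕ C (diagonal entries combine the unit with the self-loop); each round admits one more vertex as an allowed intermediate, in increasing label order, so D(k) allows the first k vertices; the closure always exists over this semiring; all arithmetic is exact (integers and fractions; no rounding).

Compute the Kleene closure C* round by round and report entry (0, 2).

D(0):
  [∞, 41, 34, 13]
  [96, ∞, 68, 18]
  [-∞, 31, ∞, -∞]
  [67, -∞, -∞, ∞]
D(1):
  [∞, 41, 34, 13]
  [96, ∞, 68, 18]
  [-∞, 31, ∞, -∞]
  [67, 41, 34, ∞]
D(2):
  [∞, 41, 41, 18]
  [96, ∞, 68, 18]
  [31, 31, ∞, 18]
  [67, 41, 41, ∞]
D(3):
  [∞, 41, 41, 18]
  [96, ∞, 68, 18]
  [31, 31, ∞, 18]
  [67, 41, 41, ∞]
D(4):
  [∞, 41, 41, 18]
  [96, ∞, 68, 18]
  [31, 31, ∞, 18]
  [67, 41, 41, ∞]
Answer: C*[0][2] = 41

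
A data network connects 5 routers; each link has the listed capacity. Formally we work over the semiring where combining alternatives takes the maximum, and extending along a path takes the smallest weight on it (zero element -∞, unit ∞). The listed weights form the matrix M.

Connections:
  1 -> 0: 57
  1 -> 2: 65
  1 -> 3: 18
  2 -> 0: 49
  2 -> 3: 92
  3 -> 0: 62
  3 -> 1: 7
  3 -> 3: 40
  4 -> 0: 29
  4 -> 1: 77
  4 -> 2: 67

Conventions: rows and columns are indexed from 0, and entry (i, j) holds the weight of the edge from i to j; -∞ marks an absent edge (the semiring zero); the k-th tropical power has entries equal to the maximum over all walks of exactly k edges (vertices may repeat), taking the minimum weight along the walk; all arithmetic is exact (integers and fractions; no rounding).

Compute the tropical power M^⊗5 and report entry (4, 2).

M^⊗2:
  [-∞, -∞, -∞, -∞, -∞]
  [49, 7, -∞, 65, -∞]
  [62, 7, -∞, 40, -∞]
  [40, 7, 7, 40, -∞]
  [57, -∞, 65, 67, -∞]
M^⊗3:
  [-∞, -∞, -∞, -∞, -∞]
  [62, 7, 7, 40, -∞]
  [40, 7, 7, 40, -∞]
  [40, 7, 7, 40, -∞]
  [62, 7, -∞, 65, -∞]
M^⊗4:
  [-∞, -∞, -∞, -∞, -∞]
  [40, 7, 7, 40, -∞]
  [40, 7, 7, 40, -∞]
  [40, 7, 7, 40, -∞]
  [62, 7, 7, 40, -∞]
M^⊗5:
  [-∞, -∞, -∞, -∞, -∞]
  [40, 7, 7, 40, -∞]
  [40, 7, 7, 40, -∞]
  [40, 7, 7, 40, -∞]
  [40, 7, 7, 40, -∞]
Key observation: the optimum is the walk 4->1->2->3->1->2, with weight 77 min 65 min 92 min 7 min 65 = 7.
Optimal value attained by: walk 4->1->2->3->1->2.
Answer: (M^⊗5)[4][2] = 7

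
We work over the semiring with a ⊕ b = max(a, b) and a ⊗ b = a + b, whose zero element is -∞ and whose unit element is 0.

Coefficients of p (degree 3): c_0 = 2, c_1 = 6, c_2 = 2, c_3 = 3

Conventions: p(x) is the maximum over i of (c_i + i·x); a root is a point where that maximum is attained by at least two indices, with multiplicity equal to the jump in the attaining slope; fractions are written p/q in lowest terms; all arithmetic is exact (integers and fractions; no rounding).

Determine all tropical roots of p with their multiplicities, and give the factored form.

hull edge (i=0, c=2) to (i=1, c=6): slope 4, span 1
hull edge (i=1, c=6) to (i=3, c=3): slope -3/2, span 2
Factored form: p(x) = 3 ⊗ (x ⊕ (-4)) ⊗ (x ⊕ 3/2) ⊗ (x ⊕ 3/2)
Answer: roots = -4 (mult 1), 3/2 (mult 2)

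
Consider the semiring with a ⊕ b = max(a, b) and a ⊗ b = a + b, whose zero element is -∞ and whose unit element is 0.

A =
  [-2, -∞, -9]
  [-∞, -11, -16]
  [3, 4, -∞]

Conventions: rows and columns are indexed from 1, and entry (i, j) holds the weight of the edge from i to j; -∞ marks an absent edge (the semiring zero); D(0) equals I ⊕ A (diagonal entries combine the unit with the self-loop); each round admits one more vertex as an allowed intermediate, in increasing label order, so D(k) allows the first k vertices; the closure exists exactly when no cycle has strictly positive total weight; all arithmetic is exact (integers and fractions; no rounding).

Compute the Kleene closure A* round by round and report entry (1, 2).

D(0):
  [0, -∞, -9]
  [-∞, 0, -16]
  [3, 4, 0]
D(1):
  [0, -∞, -9]
  [-∞, 0, -16]
  [3, 4, 0]
D(2):
  [0, -∞, -9]
  [-∞, 0, -16]
  [3, 4, 0]
D(3):
  [0, -5, -9]
  [-13, 0, -16]
  [3, 4, 0]
Answer: A*[1][2] = -5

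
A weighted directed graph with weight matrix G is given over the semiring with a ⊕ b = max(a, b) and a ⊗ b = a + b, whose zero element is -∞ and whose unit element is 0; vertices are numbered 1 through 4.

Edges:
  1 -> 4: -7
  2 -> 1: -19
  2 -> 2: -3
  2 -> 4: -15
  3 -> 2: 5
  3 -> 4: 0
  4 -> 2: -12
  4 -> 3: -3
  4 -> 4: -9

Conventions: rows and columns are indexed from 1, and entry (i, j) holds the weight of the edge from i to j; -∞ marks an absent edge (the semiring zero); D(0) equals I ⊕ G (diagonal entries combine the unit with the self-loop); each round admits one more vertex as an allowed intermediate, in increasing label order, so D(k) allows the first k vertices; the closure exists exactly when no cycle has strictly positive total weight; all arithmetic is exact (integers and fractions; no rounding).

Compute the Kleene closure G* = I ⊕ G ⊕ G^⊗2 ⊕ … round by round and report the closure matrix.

D(0):
  [0, -∞, -∞, -7]
  [-19, 0, -∞, -15]
  [-∞, 5, 0, 0]
  [-∞, -12, -3, 0]
D(1):
  [0, -∞, -∞, -7]
  [-19, 0, -∞, -15]
  [-∞, 5, 0, 0]
  [-∞, -12, -3, 0]
D(2):
  [0, -∞, -∞, -7]
  [-19, 0, -∞, -15]
  [-14, 5, 0, 0]
  [-31, -12, -3, 0]
D(3):
  [0, -∞, -∞, -7]
  [-19, 0, -∞, -15]
  [-14, 5, 0, 0]
  [-17, 2, -3, 0]
D(4):
  [0, -5, -10, -7]
  [-19, 0, -18, -15]
  [-14, 5, 0, 0]
  [-17, 2, -3, 0]
Answer: G* = [[0, -5, -10, -7], [-19, 0, -18, -15], [-14, 5, 0, 0], [-17, 2, -3, 0]]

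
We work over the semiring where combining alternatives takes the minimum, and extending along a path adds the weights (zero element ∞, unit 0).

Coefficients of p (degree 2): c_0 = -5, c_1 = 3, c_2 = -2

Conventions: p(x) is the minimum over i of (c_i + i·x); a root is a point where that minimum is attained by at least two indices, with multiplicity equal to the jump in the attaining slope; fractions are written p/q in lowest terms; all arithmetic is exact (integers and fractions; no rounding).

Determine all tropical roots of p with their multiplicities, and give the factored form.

hull edge (i=0, c=-5) to (i=2, c=-2): slope 3/2, span 2
Factored form: p(x) = -2 ⊗ (x ⊕ (-3/2)) ⊗ (x ⊕ (-3/2))
Answer: roots = -3/2 (mult 2)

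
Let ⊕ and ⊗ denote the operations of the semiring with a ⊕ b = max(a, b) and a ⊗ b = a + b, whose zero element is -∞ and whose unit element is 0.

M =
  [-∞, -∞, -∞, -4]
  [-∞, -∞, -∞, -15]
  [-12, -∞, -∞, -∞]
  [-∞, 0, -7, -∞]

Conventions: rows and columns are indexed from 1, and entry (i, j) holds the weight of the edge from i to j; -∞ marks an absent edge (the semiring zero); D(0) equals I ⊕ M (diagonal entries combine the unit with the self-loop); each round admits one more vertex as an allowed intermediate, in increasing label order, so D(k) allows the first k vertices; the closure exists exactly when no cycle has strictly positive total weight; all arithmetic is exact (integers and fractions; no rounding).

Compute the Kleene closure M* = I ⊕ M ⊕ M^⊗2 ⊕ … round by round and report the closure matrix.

D(0):
  [0, -∞, -∞, -4]
  [-∞, 0, -∞, -15]
  [-12, -∞, 0, -∞]
  [-∞, 0, -7, 0]
D(1):
  [0, -∞, -∞, -4]
  [-∞, 0, -∞, -15]
  [-12, -∞, 0, -16]
  [-∞, 0, -7, 0]
D(2):
  [0, -∞, -∞, -4]
  [-∞, 0, -∞, -15]
  [-12, -∞, 0, -16]
  [-∞, 0, -7, 0]
D(3):
  [0, -∞, -∞, -4]
  [-∞, 0, -∞, -15]
  [-12, -∞, 0, -16]
  [-19, 0, -7, 0]
D(4):
  [0, -4, -11, -4]
  [-34, 0, -22, -15]
  [-12, -16, 0, -16]
  [-19, 0, -7, 0]
Answer: M* = [[0, -4, -11, -4], [-34, 0, -22, -15], [-12, -16, 0, -16], [-19, 0, -7, 0]]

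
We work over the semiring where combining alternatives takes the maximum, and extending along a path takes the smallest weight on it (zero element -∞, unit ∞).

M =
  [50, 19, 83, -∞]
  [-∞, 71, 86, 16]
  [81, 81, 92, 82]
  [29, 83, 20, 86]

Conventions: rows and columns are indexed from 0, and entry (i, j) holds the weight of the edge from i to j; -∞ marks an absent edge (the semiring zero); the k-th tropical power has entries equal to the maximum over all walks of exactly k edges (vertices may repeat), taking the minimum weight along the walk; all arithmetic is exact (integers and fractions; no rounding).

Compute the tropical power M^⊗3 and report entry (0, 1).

M^⊗2:
  [81, 81, 83, 82]
  [81, 81, 86, 82]
  [81, 82, 92, 82]
  [29, 83, 83, 86]
M^⊗3:
  [81, 82, 83, 82]
  [81, 82, 86, 82]
  [81, 82, 92, 82]
  [81, 83, 83, 86]
Key observation: the optimum is the walk 0->2->3->1, with weight 83 min 82 min 83 = 82.
Optimal value attained by: walk 0->2->3->1.
Answer: (M^⊗3)[0][1] = 82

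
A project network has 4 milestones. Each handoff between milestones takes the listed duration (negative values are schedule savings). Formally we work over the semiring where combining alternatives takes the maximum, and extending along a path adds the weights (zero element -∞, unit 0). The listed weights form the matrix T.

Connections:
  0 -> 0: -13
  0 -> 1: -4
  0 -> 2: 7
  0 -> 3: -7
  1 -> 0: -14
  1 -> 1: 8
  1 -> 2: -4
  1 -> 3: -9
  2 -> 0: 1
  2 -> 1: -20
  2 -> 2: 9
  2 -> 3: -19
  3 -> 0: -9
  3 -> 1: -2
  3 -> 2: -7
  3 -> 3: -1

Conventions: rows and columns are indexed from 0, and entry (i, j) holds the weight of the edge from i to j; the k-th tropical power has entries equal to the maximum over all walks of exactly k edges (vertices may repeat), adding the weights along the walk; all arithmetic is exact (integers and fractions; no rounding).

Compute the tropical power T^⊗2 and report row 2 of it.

T^⊗2:
  [8, 4, 16, -8]
  [-3, 16, 5, -1]
  [10, -3, 18, -6]
  [-6, 6, 2, -2]
Answer: row 2 of T^⊗2 = [10, -3, 18, -6]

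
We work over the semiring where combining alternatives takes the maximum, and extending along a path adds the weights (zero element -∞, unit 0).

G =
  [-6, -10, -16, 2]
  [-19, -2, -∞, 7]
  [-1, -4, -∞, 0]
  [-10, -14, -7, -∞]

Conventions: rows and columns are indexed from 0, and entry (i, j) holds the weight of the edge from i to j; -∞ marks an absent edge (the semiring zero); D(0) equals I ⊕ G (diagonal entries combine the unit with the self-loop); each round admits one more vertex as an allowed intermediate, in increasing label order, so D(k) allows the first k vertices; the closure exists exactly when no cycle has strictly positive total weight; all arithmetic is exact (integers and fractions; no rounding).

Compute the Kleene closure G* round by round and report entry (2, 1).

D(0):
  [0, -10, -16, 2]
  [-19, 0, -∞, 7]
  [-1, -4, 0, 0]
  [-10, -14, -7, 0]
D(1):
  [0, -10, -16, 2]
  [-19, 0, -35, 7]
  [-1, -4, 0, 1]
  [-10, -14, -7, 0]
D(2):
  [0, -10, -16, 2]
  [-19, 0, -35, 7]
  [-1, -4, 0, 3]
  [-10, -14, -7, 0]
D(3):
  [0, -10, -16, 2]
  [-19, 0, -35, 7]
  [-1, -4, 0, 3]
  [-8, -11, -7, 0]
D(4):
  [0, -9, -5, 2]
  [-1, 0, 0, 7]
  [-1, -4, 0, 3]
  [-8, -11, -7, 0]
Answer: G*[2][1] = -4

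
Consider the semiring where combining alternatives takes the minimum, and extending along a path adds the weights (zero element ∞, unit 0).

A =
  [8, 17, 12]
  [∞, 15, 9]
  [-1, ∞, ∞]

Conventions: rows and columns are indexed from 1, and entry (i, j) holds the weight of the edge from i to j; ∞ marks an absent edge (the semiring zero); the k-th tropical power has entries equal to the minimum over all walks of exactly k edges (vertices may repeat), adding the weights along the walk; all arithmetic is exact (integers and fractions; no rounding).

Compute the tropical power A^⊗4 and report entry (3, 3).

A^⊗2:
  [11, 25, 20]
  [8, 30, 24]
  [7, 16, 11]
A^⊗3:
  [19, 28, 23]
  [16, 25, 20]
  [10, 24, 19]
A^⊗4:
  [22, 36, 31]
  [19, 33, 28]
  [18, 27, 22]
Key observation: the optimum is the walk 3->1->3->1->3, with weight (-1) + 12 + (-1) + 12 = 22.
Optimal value attained by: walk 3->1->3->1->3.
Answer: (A^⊗4)[3][3] = 22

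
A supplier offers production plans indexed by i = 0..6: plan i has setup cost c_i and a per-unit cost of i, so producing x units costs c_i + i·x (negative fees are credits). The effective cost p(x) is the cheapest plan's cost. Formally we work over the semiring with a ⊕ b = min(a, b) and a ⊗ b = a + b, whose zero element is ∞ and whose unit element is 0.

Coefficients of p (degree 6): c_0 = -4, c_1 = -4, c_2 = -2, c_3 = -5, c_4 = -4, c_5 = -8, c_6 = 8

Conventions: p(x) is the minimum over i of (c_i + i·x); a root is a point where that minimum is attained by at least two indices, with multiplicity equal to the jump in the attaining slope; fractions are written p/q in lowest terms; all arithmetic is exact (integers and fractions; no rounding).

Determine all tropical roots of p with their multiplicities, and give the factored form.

hull edge (i=0, c=-4) to (i=5, c=-8): slope -4/5, span 5
hull edge (i=5, c=-8) to (i=6, c=8): slope 16, span 1
Factored form: p(x) = 8 ⊗ (x ⊕ (-16)) ⊗ (x ⊕ 4/5) ⊗ (x ⊕ 4/5) ⊗ (x ⊕ 4/5) ⊗ (x ⊕ 4/5) ⊗ (x ⊕ 4/5)
Answer: roots = -16 (mult 1), 4/5 (mult 5)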